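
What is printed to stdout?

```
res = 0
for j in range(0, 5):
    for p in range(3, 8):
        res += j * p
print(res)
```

j=0,p=3: res = 0+0 = 0
j=0,p=4: res = 0+0 = 0
j=0,p=5: res = 0+0 = 0
j=0,p=6: res = 0+0 = 0
j=0,p=7: res = 0+0 = 0
j=1,p=3: res = 0+3 = 3
j=1,p=4: res = 3+4 = 7
j=1,p=5: res = 7+5 = 12
j=1,p=6: res = 12+6 = 18
j=1,p=7: res = 18+7 = 25
j=2,p=3: res = 25+6 = 31
j=2,p=4: res = 31+8 = 39
j=2,p=5: res = 39+10 = 49
j=2,p=6: res = 49+12 = 61
j=2,p=7: res = 61+14 = 75
j=3,p=3: res = 75+9 = 84
j=3,p=4: res = 84+12 = 96
j=3,p=5: res = 96+15 = 111
j=3,p=6: res = 111+18 = 129
j=3,p=7: res = 129+21 = 150
j=4,p=3: res = 150+12 = 162
j=4,p=4: res = 162+16 = 178
j=4,p=5: res = 178+20 = 198
j=4,p=6: res = 198+24 = 222
j=4,p=7: res = 222+28 = 250

250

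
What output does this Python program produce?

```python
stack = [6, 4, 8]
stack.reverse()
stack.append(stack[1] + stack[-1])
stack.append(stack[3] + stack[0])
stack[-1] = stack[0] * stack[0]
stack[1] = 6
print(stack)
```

[8, 6, 6, 10, 64]

reverse → [8, 4, 6]
append stack[1]+stack[-1] = 4+6 = 10 → [8, 4, 6, 10]
append stack[3]+stack[0] = 10+8 = 18 → [8, 4, 6, 10, 18]
stack[-1] = stack[0]*stack[0] = 8*8 = 64 → [8, 4, 6, 10, 64]
stack[1] = 6 → [8, 6, 6, 10, 64]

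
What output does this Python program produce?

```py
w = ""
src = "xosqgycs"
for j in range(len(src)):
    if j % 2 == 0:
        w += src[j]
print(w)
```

xsgc

j=0: add 'x' → 'x'
j=1: skip
j=2: add 's' → 'xs'
j=3: skip
j=4: add 'g' → 'xsg'
j=5: skip
j=6: add 'c' → 'xsgc'
j=7: skip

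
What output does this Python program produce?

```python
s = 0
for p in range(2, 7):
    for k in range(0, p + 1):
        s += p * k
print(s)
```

265

p=2,k=0: s = 0+0 = 0
p=2,k=1: s = 0+2 = 2
p=2,k=2: s = 2+4 = 6
p=3,k=0: s = 6+0 = 6
p=3,k=1: s = 6+3 = 9
p=3,k=2: s = 9+6 = 15
p=3,k=3: s = 15+9 = 24
p=4,k=0: s = 24+0 = 24
p=4,k=1: s = 24+4 = 28
p=4,k=2: s = 28+8 = 36
p=4,k=3: s = 36+12 = 48
p=4,k=4: s = 48+16 = 64
p=5,k=0: s = 64+0 = 64
p=5,k=1: s = 64+5 = 69
p=5,k=2: s = 69+10 = 79
p=5,k=3: s = 79+15 = 94
p=5,k=4: s = 94+20 = 114
p=5,k=5: s = 114+25 = 139
p=6,k=0: s = 139+0 = 139
p=6,k=1: s = 139+6 = 145
p=6,k=2: s = 145+12 = 157
p=6,k=3: s = 157+18 = 175
p=6,k=4: s = 175+24 = 199
p=6,k=5: s = 199+30 = 229
p=6,k=6: s = 229+36 = 265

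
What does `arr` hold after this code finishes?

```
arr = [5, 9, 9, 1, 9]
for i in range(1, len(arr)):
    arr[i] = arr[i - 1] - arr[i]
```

i=1: arr[1] = 5-9 = -4 → [5, -4, 9, 1, 9]
i=2: arr[2] = (-4)-9 = -13 → [5, -4, -13, 1, 9]
i=3: arr[3] = (-13)-1 = -14 → [5, -4, -13, -14, 9]
i=4: arr[4] = (-14)-9 = -23 → [5, -4, -13, -14, -23]

[5, -4, -13, -14, -23]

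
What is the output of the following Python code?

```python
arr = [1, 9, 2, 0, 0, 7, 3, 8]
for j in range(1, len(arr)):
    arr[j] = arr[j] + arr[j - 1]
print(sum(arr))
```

118

j=1: arr[1] = 9+1 = 10 → [1, 10, 2, 0, 0, 7, 3, 8]
j=2: arr[2] = 2+10 = 12 → [1, 10, 12, 0, 0, 7, 3, 8]
j=3: arr[3] = 0+12 = 12 → [1, 10, 12, 12, 0, 7, 3, 8]
j=4: arr[4] = 0+12 = 12 → [1, 10, 12, 12, 12, 7, 3, 8]
j=5: arr[5] = 7+12 = 19 → [1, 10, 12, 12, 12, 19, 3, 8]
j=6: arr[6] = 3+19 = 22 → [1, 10, 12, 12, 12, 19, 22, 8]
j=7: arr[7] = 8+22 = 30 → [1, 10, 12, 12, 12, 19, 22, 30]
sum = 118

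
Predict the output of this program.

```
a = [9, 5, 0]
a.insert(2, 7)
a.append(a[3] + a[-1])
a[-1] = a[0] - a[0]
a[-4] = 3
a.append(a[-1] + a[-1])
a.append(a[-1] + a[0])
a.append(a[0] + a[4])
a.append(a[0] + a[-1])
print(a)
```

insert 7 at 2 → [9, 5, 7, 0]
append a[3]+a[-1] = 0+0 = 0 → [9, 5, 7, 0, 0]
a[-1] = a[0]-a[0] = 9-9 = 0 → [9, 5, 7, 0, 0]
a[-4] = 3 → [9, 3, 7, 0, 0]
append a[-1]+a[-1] = 0+0 = 0 → [9, 3, 7, 0, 0, 0]
append a[-1]+a[0] = 0+9 = 9 → [9, 3, 7, 0, 0, 0, 9]
append a[0]+a[4] = 9+0 = 9 → [9, 3, 7, 0, 0, 0, 9, 9]
append a[0]+a[-1] = 9+9 = 18 → [9, 3, 7, 0, 0, 0, 9, 9, 18]

[9, 3, 7, 0, 0, 0, 9, 9, 18]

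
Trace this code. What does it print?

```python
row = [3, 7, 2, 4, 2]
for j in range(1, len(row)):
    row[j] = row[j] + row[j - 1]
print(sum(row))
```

j=1: row[1] = 7+3 = 10 → [3, 10, 2, 4, 2]
j=2: row[2] = 2+10 = 12 → [3, 10, 12, 4, 2]
j=3: row[3] = 4+12 = 16 → [3, 10, 12, 16, 2]
j=4: row[4] = 2+16 = 18 → [3, 10, 12, 16, 18]
sum = 59

59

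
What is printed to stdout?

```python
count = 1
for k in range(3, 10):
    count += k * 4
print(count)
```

k=3: count = 1+3*4 = 13
k=4: count = 13+4*4 = 29
k=5: count = 29+5*4 = 49
k=6: count = 49+6*4 = 73
k=7: count = 73+7*4 = 101
k=8: count = 101+8*4 = 133
k=9: count = 133+9*4 = 169

169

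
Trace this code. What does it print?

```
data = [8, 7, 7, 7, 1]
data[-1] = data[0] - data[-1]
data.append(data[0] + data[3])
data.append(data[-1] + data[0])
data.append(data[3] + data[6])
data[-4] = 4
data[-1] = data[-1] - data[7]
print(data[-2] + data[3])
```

data[-1] = data[0]-data[-1] = 8-1 = 7 → [8, 7, 7, 7, 7]
append data[0]+data[3] = 8+7 = 15 → [8, 7, 7, 7, 7, 15]
append data[-1]+data[0] = 15+8 = 23 → [8, 7, 7, 7, 7, 15, 23]
append data[3]+data[6] = 7+23 = 30 → [8, 7, 7, 7, 7, 15, 23, 30]
data[-4] = 4 → [8, 7, 7, 7, 4, 15, 23, 30]
data[-1] = data[-1]-data[7] = 30-30 = 0 → [8, 7, 7, 7, 4, 15, 23, 0]
data[-2]+data[3] = 23+7 = 30

30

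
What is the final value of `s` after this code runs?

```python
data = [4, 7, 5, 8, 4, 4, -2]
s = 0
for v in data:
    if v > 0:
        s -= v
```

v=4: >0, s = 0-4 = -4
v=7: >0, s = (-4)-7 = -11
v=5: >0, s = (-11)-5 = -16
v=8: >0, s = (-16)-8 = -24
v=4: >0, s = (-24)-4 = -28
v=4: >0, s = (-28)-4 = -32
v=-2: not >0

-32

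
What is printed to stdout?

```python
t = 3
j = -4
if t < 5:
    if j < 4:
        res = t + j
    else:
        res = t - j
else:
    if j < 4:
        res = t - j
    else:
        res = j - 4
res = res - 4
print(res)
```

t=3, j=-4
t < 5 is True; j < 4 is True
→ res = t + j = -1
res = (-1)-4 = -5

-5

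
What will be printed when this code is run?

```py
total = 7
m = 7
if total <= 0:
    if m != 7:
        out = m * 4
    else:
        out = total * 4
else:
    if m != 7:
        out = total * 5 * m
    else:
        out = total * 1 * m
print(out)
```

49

total=7, m=7
total <= 0 is False; m != 7 is False
→ out = total * 1 * m = 49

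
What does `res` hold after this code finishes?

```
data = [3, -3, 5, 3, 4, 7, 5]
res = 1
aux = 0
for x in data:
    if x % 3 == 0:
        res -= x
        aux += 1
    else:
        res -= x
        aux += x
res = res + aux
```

x=3: %3==0, res = 1-3 = -2; aux=1
x=-3: %3==0, res = (-2)-(-3) = 1; aux=2
x=5: not %3==0, res = 1-5 = -4; aux=7
x=3: %3==0, res = (-4)-3 = -7; aux=8
x=4: not %3==0, res = (-7)-4 = -11; aux=12
x=7: not %3==0, res = (-11)-7 = -18; aux=19
x=5: not %3==0, res = (-18)-5 = -23; aux=24
res+aux = (-23)+24 = 1

1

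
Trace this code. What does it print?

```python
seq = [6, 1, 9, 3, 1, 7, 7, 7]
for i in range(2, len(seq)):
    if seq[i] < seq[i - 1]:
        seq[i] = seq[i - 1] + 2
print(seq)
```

[6, 1, 9, 11, 13, 15, 17, 19]

i=2: 9>=1, unchanged → [6, 1, 9, 3, 1, 7, 7, 7]
i=3: 3<9, seq[3] = 9+2 = 11 → [6, 1, 9, 11, 1, 7, 7, 7]
i=4: 1<11, seq[4] = 11+2 = 13 → [6, 1, 9, 11, 13, 7, 7, 7]
i=5: 7<13, seq[5] = 13+2 = 15 → [6, 1, 9, 11, 13, 15, 7, 7]
i=6: 7<15, seq[6] = 15+2 = 17 → [6, 1, 9, 11, 13, 15, 17, 7]
i=7: 7<17, seq[7] = 17+2 = 19 → [6, 1, 9, 11, 13, 15, 17, 19]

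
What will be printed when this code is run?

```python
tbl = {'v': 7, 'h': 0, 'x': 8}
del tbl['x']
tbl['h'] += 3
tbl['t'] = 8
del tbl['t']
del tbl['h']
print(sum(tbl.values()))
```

del 'x' → {'v': 7, 'h': 0}
tbl['h'] = 0+3 = 3 → {'v': 7, 'h': 3}
tbl['t'] = 8 → {'v': 7, 'h': 3, 't': 8}
del 't' → {'v': 7, 'h': 3}
del 'h' → {'v': 7}
sum of values = 7

7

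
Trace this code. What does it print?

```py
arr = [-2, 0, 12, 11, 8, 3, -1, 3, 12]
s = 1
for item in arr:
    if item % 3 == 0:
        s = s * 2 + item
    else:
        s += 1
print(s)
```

210

item=-2: not %3==0, s = 1+1 = 2
item=0: %3==0, s = 2*2+0 = 4
item=12: %3==0, s = 4*2+12 = 20
item=11: not %3==0, s = 20+1 = 21
item=8: not %3==0, s = 21+1 = 22
item=3: %3==0, s = 22*2+3 = 47
item=-1: not %3==0, s = 47+1 = 48
item=3: %3==0, s = 48*2+3 = 99
item=12: %3==0, s = 99*2+12 = 210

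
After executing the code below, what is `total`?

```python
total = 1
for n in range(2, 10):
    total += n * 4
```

n=2: total = 1+2*4 = 9
n=3: total = 9+3*4 = 21
n=4: total = 21+4*4 = 37
n=5: total = 37+5*4 = 57
n=6: total = 57+6*4 = 81
n=7: total = 81+7*4 = 109
n=8: total = 109+8*4 = 141
n=9: total = 141+9*4 = 177

177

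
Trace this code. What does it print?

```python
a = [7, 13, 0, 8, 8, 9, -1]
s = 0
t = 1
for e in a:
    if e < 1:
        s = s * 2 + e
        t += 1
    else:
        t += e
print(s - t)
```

e=7: not <1; t=8
e=13: not <1; t=21
e=0: <1, s = 0*2+0 = 0; t=22
e=8: not <1; t=30
e=8: not <1; t=38
e=9: not <1; t=47
e=-1: <1, s = 0*2+(-1) = -1; t=48
s-t = (-1)-48 = -49

-49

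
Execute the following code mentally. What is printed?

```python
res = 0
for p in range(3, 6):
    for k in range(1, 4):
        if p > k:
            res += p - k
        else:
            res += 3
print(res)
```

p=3,k=1: 3>1, res = 0+2 = 2
p=3,k=2: 3>2, res = 2+1 = 3
p=3,k=3: not 3>3, res = 3+3 = 6
p=4,k=1: 4>1, res = 6+3 = 9
p=4,k=2: 4>2, res = 9+2 = 11
p=4,k=3: 4>3, res = 11+1 = 12
p=5,k=1: 5>1, res = 12+4 = 16
p=5,k=2: 5>2, res = 16+3 = 19
p=5,k=3: 5>3, res = 19+2 = 21

21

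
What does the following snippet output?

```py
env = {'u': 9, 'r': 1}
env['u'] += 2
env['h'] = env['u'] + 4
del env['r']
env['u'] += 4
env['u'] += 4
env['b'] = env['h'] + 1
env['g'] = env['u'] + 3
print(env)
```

{'u': 19, 'h': 15, 'b': 16, 'g': 22}

env['u'] = 9+2 = 11 → {'u': 11, 'r': 1}
env['h'] = env['u']+4 = 15 → {'u': 11, 'r': 1, 'h': 15}
del 'r' → {'u': 11, 'h': 15}
env['u'] = 11+4 = 15 → {'u': 15, 'h': 15}
env['u'] = 15+4 = 19 → {'u': 19, 'h': 15}
env['b'] = env['h']+1 = 16 → {'u': 19, 'h': 15, 'b': 16}
env['g'] = env['u']+3 = 22 → {'u': 19, 'h': 15, 'b': 16, 'g': 22}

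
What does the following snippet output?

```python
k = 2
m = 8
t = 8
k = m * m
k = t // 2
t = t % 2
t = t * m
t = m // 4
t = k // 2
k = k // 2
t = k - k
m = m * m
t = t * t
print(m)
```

k = 8*8 = 64
k = 8//2 = 4
t = 8%2 = 0
t = 0*8 = 0
t = 8//4 = 2
t = 4//2 = 2
k = 4//2 = 2
t = 2-2 = 0
m = 8*8 = 64
t = 0*0 = 0

64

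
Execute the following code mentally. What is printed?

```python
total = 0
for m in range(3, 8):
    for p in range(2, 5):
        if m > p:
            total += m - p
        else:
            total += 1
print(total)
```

34

m=3,p=2: 3>2, total = 0+1 = 1
m=3,p=3: not 3>3, total = 1+1 = 2
m=3,p=4: not 3>4, total = 2+1 = 3
m=4,p=2: 4>2, total = 3+2 = 5
m=4,p=3: 4>3, total = 5+1 = 6
m=4,p=4: not 4>4, total = 6+1 = 7
m=5,p=2: 5>2, total = 7+3 = 10
m=5,p=3: 5>3, total = 10+2 = 12
m=5,p=4: 5>4, total = 12+1 = 13
m=6,p=2: 6>2, total = 13+4 = 17
m=6,p=3: 6>3, total = 17+3 = 20
m=6,p=4: 6>4, total = 20+2 = 22
m=7,p=2: 7>2, total = 22+5 = 27
m=7,p=3: 7>3, total = 27+4 = 31
m=7,p=4: 7>4, total = 31+3 = 34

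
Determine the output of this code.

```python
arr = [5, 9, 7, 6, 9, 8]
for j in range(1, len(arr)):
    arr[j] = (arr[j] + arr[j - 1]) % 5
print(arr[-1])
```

4

j=1: arr[1] = (9+5)%5 = 4 → [5, 4, 7, 6, 9, 8]
j=2: arr[2] = (7+4)%5 = 1 → [5, 4, 1, 6, 9, 8]
j=3: arr[3] = (6+1)%5 = 2 → [5, 4, 1, 2, 9, 8]
j=4: arr[4] = (9+2)%5 = 1 → [5, 4, 1, 2, 1, 8]
j=5: arr[5] = (8+1)%5 = 4 → [5, 4, 1, 2, 1, 4]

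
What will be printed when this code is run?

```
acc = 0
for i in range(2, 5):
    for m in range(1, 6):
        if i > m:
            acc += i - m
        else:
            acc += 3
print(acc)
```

i=2,m=1: 2>1, acc = 0+1 = 1
i=2,m=2: not 2>2, acc = 1+3 = 4
i=2,m=3: not 2>3, acc = 4+3 = 7
i=2,m=4: not 2>4, acc = 7+3 = 10
i=2,m=5: not 2>5, acc = 10+3 = 13
i=3,m=1: 3>1, acc = 13+2 = 15
i=3,m=2: 3>2, acc = 15+1 = 16
i=3,m=3: not 3>3, acc = 16+3 = 19
i=3,m=4: not 3>4, acc = 19+3 = 22
i=3,m=5: not 3>5, acc = 22+3 = 25
i=4,m=1: 4>1, acc = 25+3 = 28
i=4,m=2: 4>2, acc = 28+2 = 30
i=4,m=3: 4>3, acc = 30+1 = 31
i=4,m=4: not 4>4, acc = 31+3 = 34
i=4,m=5: not 4>5, acc = 34+3 = 37

37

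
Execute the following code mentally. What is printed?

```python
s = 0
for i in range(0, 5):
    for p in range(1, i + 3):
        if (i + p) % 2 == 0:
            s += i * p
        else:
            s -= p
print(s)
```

69

i=0,p=1: odd sum, s = 0-1 = -1
i=0,p=2: even sum, s = (-1)+0 = -1
i=1,p=1: even sum, s = (-1)+1 = 0
i=1,p=2: odd sum, s = 0-2 = -2
i=1,p=3: even sum, s = (-2)+3 = 1
i=2,p=1: odd sum, s = 1-1 = 0
i=2,p=2: even sum, s = 0+4 = 4
i=2,p=3: odd sum, s = 4-3 = 1
i=2,p=4: even sum, s = 1+8 = 9
i=3,p=1: even sum, s = 9+3 = 12
i=3,p=2: odd sum, s = 12-2 = 10
i=3,p=3: even sum, s = 10+9 = 19
i=3,p=4: odd sum, s = 19-4 = 15
i=3,p=5: even sum, s = 15+15 = 30
i=4,p=1: odd sum, s = 30-1 = 29
i=4,p=2: even sum, s = 29+8 = 37
i=4,p=3: odd sum, s = 37-3 = 34
i=4,p=4: even sum, s = 34+16 = 50
i=4,p=5: odd sum, s = 50-5 = 45
i=4,p=6: even sum, s = 45+24 = 69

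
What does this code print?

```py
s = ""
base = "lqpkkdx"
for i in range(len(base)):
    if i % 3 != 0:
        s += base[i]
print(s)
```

qpkd

i=0: skip
i=1: add 'q' → 'q'
i=2: add 'p' → 'qp'
i=3: skip
i=4: add 'k' → 'qpk'
i=5: add 'd' → 'qpkd'
i=6: skip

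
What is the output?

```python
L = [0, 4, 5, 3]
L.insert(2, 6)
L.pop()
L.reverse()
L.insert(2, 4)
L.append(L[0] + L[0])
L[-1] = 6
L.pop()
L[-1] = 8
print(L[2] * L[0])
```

insert 6 at 2 → [0, 4, 6, 5, 3]
pop() removes 3 → [0, 4, 6, 5]
reverse → [5, 6, 4, 0]
insert 4 at 2 → [5, 6, 4, 4, 0]
append L[0]+L[0] = 5+5 = 10 → [5, 6, 4, 4, 0, 10]
L[-1] = 6 → [5, 6, 4, 4, 0, 6]
pop() removes 6 → [5, 6, 4, 4, 0]
L[-1] = 8 → [5, 6, 4, 4, 8]
L[2]*L[0] = 4*5 = 20

20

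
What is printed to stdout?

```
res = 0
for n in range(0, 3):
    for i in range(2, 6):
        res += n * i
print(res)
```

n=0,i=2: res = 0+0 = 0
n=0,i=3: res = 0+0 = 0
n=0,i=4: res = 0+0 = 0
n=0,i=5: res = 0+0 = 0
n=1,i=2: res = 0+2 = 2
n=1,i=3: res = 2+3 = 5
n=1,i=4: res = 5+4 = 9
n=1,i=5: res = 9+5 = 14
n=2,i=2: res = 14+4 = 18
n=2,i=3: res = 18+6 = 24
n=2,i=4: res = 24+8 = 32
n=2,i=5: res = 32+10 = 42

42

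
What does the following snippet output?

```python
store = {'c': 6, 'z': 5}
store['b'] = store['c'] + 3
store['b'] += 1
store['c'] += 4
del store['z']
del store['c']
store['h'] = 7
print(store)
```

store['b'] = store['c']+3 = 9 → {'c': 6, 'z': 5, 'b': 9}
store['b'] = 9+1 = 10 → {'c': 6, 'z': 5, 'b': 10}
store['c'] = 6+4 = 10 → {'c': 10, 'z': 5, 'b': 10}
del 'z' → {'c': 10, 'b': 10}
del 'c' → {'b': 10}
store['h'] = 7 → {'b': 10, 'h': 7}

{'b': 10, 'h': 7}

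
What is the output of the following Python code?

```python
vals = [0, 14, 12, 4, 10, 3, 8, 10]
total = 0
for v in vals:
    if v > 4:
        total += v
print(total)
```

v=0: not >4
v=14: >4, total = 0+14 = 14
v=12: >4, total = 14+12 = 26
v=4: not >4
v=10: >4, total = 26+10 = 36
v=3: not >4
v=8: >4, total = 36+8 = 44
v=10: >4, total = 44+10 = 54

54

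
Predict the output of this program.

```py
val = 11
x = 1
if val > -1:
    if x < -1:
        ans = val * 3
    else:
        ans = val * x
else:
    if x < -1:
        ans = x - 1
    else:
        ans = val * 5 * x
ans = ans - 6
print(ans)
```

5

val=11, x=1
val > -1 is True; x < -1 is False
→ ans = val * x = 11
ans = 11-6 = 5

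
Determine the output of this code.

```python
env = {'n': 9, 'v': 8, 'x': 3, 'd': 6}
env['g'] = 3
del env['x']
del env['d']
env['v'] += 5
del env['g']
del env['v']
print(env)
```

{'n': 9}

env['g'] = 3 → {'n': 9, 'v': 8, 'x': 3, 'd': 6, 'g': 3}
del 'x' → {'n': 9, 'v': 8, 'd': 6, 'g': 3}
del 'd' → {'n': 9, 'v': 8, 'g': 3}
env['v'] = 8+5 = 13 → {'n': 9, 'v': 13, 'g': 3}
del 'g' → {'n': 9, 'v': 13}
del 'v' → {'n': 9}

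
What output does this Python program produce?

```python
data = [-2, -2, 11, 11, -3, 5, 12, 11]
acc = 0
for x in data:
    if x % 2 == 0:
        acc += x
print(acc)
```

x=-2: even, acc = 0+(-2) = -2
x=-2: even, acc = (-2)+(-2) = -4
x=11: not even
x=11: not even
x=-3: not even
x=5: not even
x=12: even, acc = (-4)+12 = 8
x=11: not even

8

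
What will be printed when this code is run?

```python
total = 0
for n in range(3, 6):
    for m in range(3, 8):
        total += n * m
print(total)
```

n=3,m=3: total = 0+9 = 9
n=3,m=4: total = 9+12 = 21
n=3,m=5: total = 21+15 = 36
n=3,m=6: total = 36+18 = 54
n=3,m=7: total = 54+21 = 75
n=4,m=3: total = 75+12 = 87
n=4,m=4: total = 87+16 = 103
n=4,m=5: total = 103+20 = 123
n=4,m=6: total = 123+24 = 147
n=4,m=7: total = 147+28 = 175
n=5,m=3: total = 175+15 = 190
n=5,m=4: total = 190+20 = 210
n=5,m=5: total = 210+25 = 235
n=5,m=6: total = 235+30 = 265
n=5,m=7: total = 265+35 = 300

300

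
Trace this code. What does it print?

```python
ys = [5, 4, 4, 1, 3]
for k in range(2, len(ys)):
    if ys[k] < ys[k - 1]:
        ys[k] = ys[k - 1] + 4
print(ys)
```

[5, 4, 4, 8, 12]

k=2: 4>=4, unchanged → [5, 4, 4, 1, 3]
k=3: 1<4, ys[3] = 4+4 = 8 → [5, 4, 4, 8, 3]
k=4: 3<8, ys[4] = 8+4 = 12 → [5, 4, 4, 8, 12]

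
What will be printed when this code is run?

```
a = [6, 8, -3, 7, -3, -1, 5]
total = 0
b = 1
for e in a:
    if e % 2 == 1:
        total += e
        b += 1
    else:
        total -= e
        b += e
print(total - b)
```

e=6: not odd, total = 0-6 = -6; b=7
e=8: not odd, total = (-6)-8 = -14; b=15
e=-3: odd, total = (-14)+(-3) = -17; b=16
e=7: odd, total = (-17)+7 = -10; b=17
e=-3: odd, total = (-10)+(-3) = -13; b=18
e=-1: odd, total = (-13)+(-1) = -14; b=19
e=5: odd, total = (-14)+5 = -9; b=20
total-b = (-9)-20 = -29

-29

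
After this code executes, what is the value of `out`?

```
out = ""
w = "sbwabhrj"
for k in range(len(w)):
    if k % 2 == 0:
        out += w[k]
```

k=0: add 's' → 's'
k=1: skip
k=2: add 'w' → 'sw'
k=3: skip
k=4: add 'b' → 'swb'
k=5: skip
k=6: add 'r' → 'swbr'
k=7: skip

'swbr'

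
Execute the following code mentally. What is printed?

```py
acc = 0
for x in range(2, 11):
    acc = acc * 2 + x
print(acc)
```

x=2: acc = 0*2+2 = 2
x=3: acc = 2*2+3 = 7
x=4: acc = 7*2+4 = 18
x=5: acc = 18*2+5 = 41
x=6: acc = 41*2+6 = 88
x=7: acc = 88*2+7 = 183
x=8: acc = 183*2+8 = 374
x=9: acc = 374*2+9 = 757
x=10: acc = 757*2+10 = 1524

1524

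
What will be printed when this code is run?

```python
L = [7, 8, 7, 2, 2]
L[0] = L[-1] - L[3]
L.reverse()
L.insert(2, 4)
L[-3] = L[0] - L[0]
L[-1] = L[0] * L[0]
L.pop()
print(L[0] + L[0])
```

4

L[0] = L[-1]-L[3] = 2-2 = 0 → [0, 8, 7, 2, 2]
reverse → [2, 2, 7, 8, 0]
insert 4 at 2 → [2, 2, 4, 7, 8, 0]
L[-3] = L[0]-L[0] = 2-2 = 0 → [2, 2, 4, 0, 8, 0]
L[-1] = L[0]*L[0] = 2*2 = 4 → [2, 2, 4, 0, 8, 4]
pop() removes 4 → [2, 2, 4, 0, 8]
L[0]+L[0] = 2+2 = 4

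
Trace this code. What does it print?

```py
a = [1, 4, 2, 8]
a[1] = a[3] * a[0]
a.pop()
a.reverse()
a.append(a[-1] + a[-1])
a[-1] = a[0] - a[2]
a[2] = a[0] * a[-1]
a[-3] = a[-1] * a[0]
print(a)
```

a[1] = a[3]*a[0] = 8*1 = 8 → [1, 8, 2, 8]
pop() removes 8 → [1, 8, 2]
reverse → [2, 8, 1]
append a[-1]+a[-1] = 1+1 = 2 → [2, 8, 1, 2]
a[-1] = a[0]-a[2] = 2-1 = 1 → [2, 8, 1, 1]
a[2] = a[0]*a[-1] = 2*1 = 2 → [2, 8, 2, 1]
a[-3] = a[-1]*a[0] = 1*2 = 2 → [2, 2, 2, 1]

[2, 2, 2, 1]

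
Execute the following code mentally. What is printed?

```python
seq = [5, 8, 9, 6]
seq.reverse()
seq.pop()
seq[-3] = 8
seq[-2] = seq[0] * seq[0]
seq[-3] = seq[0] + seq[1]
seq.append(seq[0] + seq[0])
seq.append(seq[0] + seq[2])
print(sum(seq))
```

reverse → [6, 9, 8, 5]
pop() removes 5 → [6, 9, 8]
seq[-3] = 8 → [8, 9, 8]
seq[-2] = seq[0]*seq[0] = 8*8 = 64 → [8, 64, 8]
seq[-3] = seq[0]+seq[1] = 8+64 = 72 → [72, 64, 8]
append seq[0]+seq[0] = 72+72 = 144 → [72, 64, 8, 144]
append seq[0]+seq[2] = 72+8 = 80 → [72, 64, 8, 144, 80]
sum = 368

368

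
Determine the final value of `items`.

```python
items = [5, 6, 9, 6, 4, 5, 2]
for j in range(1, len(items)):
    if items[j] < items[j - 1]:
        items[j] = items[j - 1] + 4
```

j=1: 6>=5, unchanged → [5, 6, 9, 6, 4, 5, 2]
j=2: 9>=6, unchanged → [5, 6, 9, 6, 4, 5, 2]
j=3: 6<9, items[3] = 9+4 = 13 → [5, 6, 9, 13, 4, 5, 2]
j=4: 4<13, items[4] = 13+4 = 17 → [5, 6, 9, 13, 17, 5, 2]
j=5: 5<17, items[5] = 17+4 = 21 → [5, 6, 9, 13, 17, 21, 2]
j=6: 2<21, items[6] = 21+4 = 25 → [5, 6, 9, 13, 17, 21, 25]

[5, 6, 9, 13, 17, 21, 25]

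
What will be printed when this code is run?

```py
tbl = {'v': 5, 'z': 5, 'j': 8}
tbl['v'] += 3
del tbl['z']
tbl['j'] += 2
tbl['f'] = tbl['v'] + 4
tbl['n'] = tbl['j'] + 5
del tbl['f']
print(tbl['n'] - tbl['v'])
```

7

tbl['v'] = 5+3 = 8 → {'v': 8, 'z': 5, 'j': 8}
del 'z' → {'v': 8, 'j': 8}
tbl['j'] = 8+2 = 10 → {'v': 8, 'j': 10}
tbl['f'] = tbl['v']+4 = 12 → {'v': 8, 'j': 10, 'f': 12}
tbl['n'] = tbl['j']+5 = 15 → {'v': 8, 'j': 10, 'f': 12, 'n': 15}
del 'f' → {'v': 8, 'j': 10, 'n': 15}
tbl['n']-tbl['v'] = 15-8 = 7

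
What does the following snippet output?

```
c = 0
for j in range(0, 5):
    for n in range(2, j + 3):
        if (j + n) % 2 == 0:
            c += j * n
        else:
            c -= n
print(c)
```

68

j=0,n=2: even sum, c = 0+0 = 0
j=1,n=2: odd sum, c = 0-2 = -2
j=1,n=3: even sum, c = (-2)+3 = 1
j=2,n=2: even sum, c = 1+4 = 5
j=2,n=3: odd sum, c = 5-3 = 2
j=2,n=4: even sum, c = 2+8 = 10
j=3,n=2: odd sum, c = 10-2 = 8
j=3,n=3: even sum, c = 8+9 = 17
j=3,n=4: odd sum, c = 17-4 = 13
j=3,n=5: even sum, c = 13+15 = 28
j=4,n=2: even sum, c = 28+8 = 36
j=4,n=3: odd sum, c = 36-3 = 33
j=4,n=4: even sum, c = 33+16 = 49
j=4,n=5: odd sum, c = 49-5 = 44
j=4,n=6: even sum, c = 44+24 = 68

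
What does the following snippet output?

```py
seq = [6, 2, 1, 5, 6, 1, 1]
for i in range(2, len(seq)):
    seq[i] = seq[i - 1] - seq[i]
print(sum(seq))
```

-28

i=2: seq[2] = 2-1 = 1 → [6, 2, 1, 5, 6, 1, 1]
i=3: seq[3] = 1-5 = -4 → [6, 2, 1, -4, 6, 1, 1]
i=4: seq[4] = (-4)-6 = -10 → [6, 2, 1, -4, -10, 1, 1]
i=5: seq[5] = (-10)-1 = -11 → [6, 2, 1, -4, -10, -11, 1]
i=6: seq[6] = (-11)-1 = -12 → [6, 2, 1, -4, -10, -11, -12]
sum = -28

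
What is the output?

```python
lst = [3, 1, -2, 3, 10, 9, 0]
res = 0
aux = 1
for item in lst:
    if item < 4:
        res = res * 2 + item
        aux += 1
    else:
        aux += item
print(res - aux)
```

29

item=3: <4, res = 0*2+3 = 3; aux=2
item=1: <4, res = 3*2+1 = 7; aux=3
item=-2: <4, res = 7*2+(-2) = 12; aux=4
item=3: <4, res = 12*2+3 = 27; aux=5
item=10: not <4; aux=15
item=9: not <4; aux=24
item=0: <4, res = 27*2+0 = 54; aux=25
res-aux = 54-25 = 29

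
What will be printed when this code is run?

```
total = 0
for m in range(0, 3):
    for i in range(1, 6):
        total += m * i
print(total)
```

45

m=0,i=1: total = 0+0 = 0
m=0,i=2: total = 0+0 = 0
m=0,i=3: total = 0+0 = 0
m=0,i=4: total = 0+0 = 0
m=0,i=5: total = 0+0 = 0
m=1,i=1: total = 0+1 = 1
m=1,i=2: total = 1+2 = 3
m=1,i=3: total = 3+3 = 6
m=1,i=4: total = 6+4 = 10
m=1,i=5: total = 10+5 = 15
m=2,i=1: total = 15+2 = 17
m=2,i=2: total = 17+4 = 21
m=2,i=3: total = 21+6 = 27
m=2,i=4: total = 27+8 = 35
m=2,i=5: total = 35+10 = 45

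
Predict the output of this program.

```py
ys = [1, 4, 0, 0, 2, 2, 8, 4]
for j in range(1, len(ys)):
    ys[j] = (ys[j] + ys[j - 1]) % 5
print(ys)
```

j=1: ys[1] = (4+1)%5 = 0 → [1, 0, 0, 0, 2, 2, 8, 4]
j=2: ys[2] = (0+0)%5 = 0 → [1, 0, 0, 0, 2, 2, 8, 4]
j=3: ys[3] = (0+0)%5 = 0 → [1, 0, 0, 0, 2, 2, 8, 4]
j=4: ys[4] = (2+0)%5 = 2 → [1, 0, 0, 0, 2, 2, 8, 4]
j=5: ys[5] = (2+2)%5 = 4 → [1, 0, 0, 0, 2, 4, 8, 4]
j=6: ys[6] = (8+4)%5 = 2 → [1, 0, 0, 0, 2, 4, 2, 4]
j=7: ys[7] = (4+2)%5 = 1 → [1, 0, 0, 0, 2, 4, 2, 1]

[1, 0, 0, 0, 2, 4, 2, 1]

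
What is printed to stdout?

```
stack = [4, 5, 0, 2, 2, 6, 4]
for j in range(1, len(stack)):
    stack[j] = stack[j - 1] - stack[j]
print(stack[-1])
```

-15

j=1: stack[1] = 4-5 = -1 → [4, -1, 0, 2, 2, 6, 4]
j=2: stack[2] = (-1)-0 = -1 → [4, -1, -1, 2, 2, 6, 4]
j=3: stack[3] = (-1)-2 = -3 → [4, -1, -1, -3, 2, 6, 4]
j=4: stack[4] = (-3)-2 = -5 → [4, -1, -1, -3, -5, 6, 4]
j=5: stack[5] = (-5)-6 = -11 → [4, -1, -1, -3, -5, -11, 4]
j=6: stack[6] = (-11)-4 = -15 → [4, -1, -1, -3, -5, -11, -15]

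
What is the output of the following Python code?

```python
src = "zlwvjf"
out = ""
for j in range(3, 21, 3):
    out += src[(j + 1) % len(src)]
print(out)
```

j=3: add src[4]='j' → 'j'
j=6: add src[1]='l' → 'jl'
j=9: add src[4]='j' → 'jlj'
j=12: add src[1]='l' → 'jljl'
j=15: add src[4]='j' → 'jljlj'
j=18: add src[1]='l' → 'jljljl'

jljljl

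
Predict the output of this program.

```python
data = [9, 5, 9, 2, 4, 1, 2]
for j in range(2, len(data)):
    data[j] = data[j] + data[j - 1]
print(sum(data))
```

108

j=2: data[2] = 9+5 = 14 → [9, 5, 14, 2, 4, 1, 2]
j=3: data[3] = 2+14 = 16 → [9, 5, 14, 16, 4, 1, 2]
j=4: data[4] = 4+16 = 20 → [9, 5, 14, 16, 20, 1, 2]
j=5: data[5] = 1+20 = 21 → [9, 5, 14, 16, 20, 21, 2]
j=6: data[6] = 2+21 = 23 → [9, 5, 14, 16, 20, 21, 23]
sum = 108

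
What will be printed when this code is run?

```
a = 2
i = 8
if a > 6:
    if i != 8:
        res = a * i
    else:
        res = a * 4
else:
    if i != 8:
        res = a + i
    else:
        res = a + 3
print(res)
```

5

a=2, i=8
a > 6 is False; i != 8 is False
→ res = a + 3 = 5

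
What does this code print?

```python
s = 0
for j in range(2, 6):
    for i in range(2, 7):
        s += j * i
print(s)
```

280

j=2,i=2: s = 0+4 = 4
j=2,i=3: s = 4+6 = 10
j=2,i=4: s = 10+8 = 18
j=2,i=5: s = 18+10 = 28
j=2,i=6: s = 28+12 = 40
j=3,i=2: s = 40+6 = 46
j=3,i=3: s = 46+9 = 55
j=3,i=4: s = 55+12 = 67
j=3,i=5: s = 67+15 = 82
j=3,i=6: s = 82+18 = 100
j=4,i=2: s = 100+8 = 108
j=4,i=3: s = 108+12 = 120
j=4,i=4: s = 120+16 = 136
j=4,i=5: s = 136+20 = 156
j=4,i=6: s = 156+24 = 180
j=5,i=2: s = 180+10 = 190
j=5,i=3: s = 190+15 = 205
j=5,i=4: s = 205+20 = 225
j=5,i=5: s = 225+25 = 250
j=5,i=6: s = 250+30 = 280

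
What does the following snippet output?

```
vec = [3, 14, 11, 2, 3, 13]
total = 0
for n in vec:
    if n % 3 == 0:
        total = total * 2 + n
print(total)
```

9

n=3: %3==0, total = 0*2+3 = 3
n=14: not %3==0
n=11: not %3==0
n=2: not %3==0
n=3: %3==0, total = 3*2+3 = 9
n=13: not %3==0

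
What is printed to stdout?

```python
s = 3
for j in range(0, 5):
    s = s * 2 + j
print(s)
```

j=0: s = 3*2+0 = 6
j=1: s = 6*2+1 = 13
j=2: s = 13*2+2 = 28
j=3: s = 28*2+3 = 59
j=4: s = 59*2+4 = 122

122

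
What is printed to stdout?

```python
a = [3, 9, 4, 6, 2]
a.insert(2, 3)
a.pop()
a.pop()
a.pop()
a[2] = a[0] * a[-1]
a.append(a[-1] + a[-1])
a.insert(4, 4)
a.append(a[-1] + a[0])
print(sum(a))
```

50

insert 3 at 2 → [3, 9, 3, 4, 6, 2]
pop() removes 2 → [3, 9, 3, 4, 6]
pop() removes 6 → [3, 9, 3, 4]
pop() removes 4 → [3, 9, 3]
a[2] = a[0]*a[-1] = 3*3 = 9 → [3, 9, 9]
append a[-1]+a[-1] = 9+9 = 18 → [3, 9, 9, 18]
insert 4 at 4 → [3, 9, 9, 18, 4]
append a[-1]+a[0] = 4+3 = 7 → [3, 9, 9, 18, 4, 7]
sum = 50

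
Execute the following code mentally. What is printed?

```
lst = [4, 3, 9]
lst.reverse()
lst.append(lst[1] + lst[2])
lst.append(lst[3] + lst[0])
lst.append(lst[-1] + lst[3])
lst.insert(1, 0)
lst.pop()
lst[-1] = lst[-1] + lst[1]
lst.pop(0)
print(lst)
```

[0, 3, 4, 7, 16]

reverse → [9, 3, 4]
append lst[1]+lst[2] = 3+4 = 7 → [9, 3, 4, 7]
append lst[3]+lst[0] = 7+9 = 16 → [9, 3, 4, 7, 16]
append lst[-1]+lst[3] = 16+7 = 23 → [9, 3, 4, 7, 16, 23]
insert 0 at 1 → [9, 0, 3, 4, 7, 16, 23]
pop() removes 23 → [9, 0, 3, 4, 7, 16]
lst[-1] = lst[-1]+lst[1] = 16+0 = 16 → [9, 0, 3, 4, 7, 16]
pop(0) removes 9 → [0, 3, 4, 7, 16]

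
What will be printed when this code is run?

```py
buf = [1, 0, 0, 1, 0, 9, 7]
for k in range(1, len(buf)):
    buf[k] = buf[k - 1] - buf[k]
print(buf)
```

k=1: buf[1] = 1-0 = 1 → [1, 1, 0, 1, 0, 9, 7]
k=2: buf[2] = 1-0 = 1 → [1, 1, 1, 1, 0, 9, 7]
k=3: buf[3] = 1-1 = 0 → [1, 1, 1, 0, 0, 9, 7]
k=4: buf[4] = 0-0 = 0 → [1, 1, 1, 0, 0, 9, 7]
k=5: buf[5] = 0-9 = -9 → [1, 1, 1, 0, 0, -9, 7]
k=6: buf[6] = (-9)-7 = -16 → [1, 1, 1, 0, 0, -9, -16]

[1, 1, 1, 0, 0, -9, -16]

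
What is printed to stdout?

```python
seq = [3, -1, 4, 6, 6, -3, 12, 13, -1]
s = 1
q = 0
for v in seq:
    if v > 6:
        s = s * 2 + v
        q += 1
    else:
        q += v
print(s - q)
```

25

v=3: not >6; q=3
v=-1: not >6; q=2
v=4: not >6; q=6
v=6: not >6; q=12
v=6: not >6; q=18
v=-3: not >6; q=15
v=12: >6, s = 1*2+12 = 14; q=16
v=13: >6, s = 14*2+13 = 41; q=17
v=-1: not >6; q=16
s-q = 41-16 = 25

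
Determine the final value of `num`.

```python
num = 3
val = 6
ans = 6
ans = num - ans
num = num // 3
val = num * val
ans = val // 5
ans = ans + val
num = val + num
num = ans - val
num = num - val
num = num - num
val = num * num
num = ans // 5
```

1

ans = 3-6 = -3
num = 3//3 = 1
val = 1*6 = 6
ans = 6//5 = 1
ans = 1+6 = 7
num = 6+1 = 7
num = 7-6 = 1
num = 1-6 = -5
num = (-5)-(-5) = 0
val = 0*0 = 0
num = 7//5 = 1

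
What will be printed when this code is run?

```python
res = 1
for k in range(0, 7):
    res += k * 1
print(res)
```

k=0: res = 1+0*1 = 1
k=1: res = 1+1*1 = 2
k=2: res = 2+2*1 = 4
k=3: res = 4+3*1 = 7
k=4: res = 7+4*1 = 11
k=5: res = 11+5*1 = 16
k=6: res = 16+6*1 = 22

22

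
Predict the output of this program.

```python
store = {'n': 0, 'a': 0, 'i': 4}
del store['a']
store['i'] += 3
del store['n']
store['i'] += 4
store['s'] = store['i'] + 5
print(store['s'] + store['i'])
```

27

del 'a' → {'n': 0, 'i': 4}
store['i'] = 4+3 = 7 → {'n': 0, 'i': 7}
del 'n' → {'i': 7}
store['i'] = 7+4 = 11 → {'i': 11}
store['s'] = store['i']+5 = 16 → {'i': 11, 's': 16}
store['s']+store['i'] = 16+11 = 27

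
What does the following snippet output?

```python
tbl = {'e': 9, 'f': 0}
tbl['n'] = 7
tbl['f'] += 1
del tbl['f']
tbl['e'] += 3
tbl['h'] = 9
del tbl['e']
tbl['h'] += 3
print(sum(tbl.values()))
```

tbl['n'] = 7 → {'e': 9, 'f': 0, 'n': 7}
tbl['f'] = 0+1 = 1 → {'e': 9, 'f': 1, 'n': 7}
del 'f' → {'e': 9, 'n': 7}
tbl['e'] = 9+3 = 12 → {'e': 12, 'n': 7}
tbl['h'] = 9 → {'e': 12, 'n': 7, 'h': 9}
del 'e' → {'n': 7, 'h': 9}
tbl['h'] = 9+3 = 12 → {'n': 7, 'h': 12}
sum of values = 19

19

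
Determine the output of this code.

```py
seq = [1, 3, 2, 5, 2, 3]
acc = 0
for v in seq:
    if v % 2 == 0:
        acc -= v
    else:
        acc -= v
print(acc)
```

-16

v=1: not even, acc = 0-1 = -1
v=3: not even, acc = (-1)-3 = -4
v=2: even, acc = (-4)-2 = -6
v=5: not even, acc = (-6)-5 = -11
v=2: even, acc = (-11)-2 = -13
v=3: not even, acc = (-13)-3 = -16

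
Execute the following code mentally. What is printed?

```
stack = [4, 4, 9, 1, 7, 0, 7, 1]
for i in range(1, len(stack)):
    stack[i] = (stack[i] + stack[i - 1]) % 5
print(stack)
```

[4, 3, 2, 3, 0, 0, 2, 3]

i=1: stack[1] = (4+4)%5 = 3 → [4, 3, 9, 1, 7, 0, 7, 1]
i=2: stack[2] = (9+3)%5 = 2 → [4, 3, 2, 1, 7, 0, 7, 1]
i=3: stack[3] = (1+2)%5 = 3 → [4, 3, 2, 3, 7, 0, 7, 1]
i=4: stack[4] = (7+3)%5 = 0 → [4, 3, 2, 3, 0, 0, 7, 1]
i=5: stack[5] = (0+0)%5 = 0 → [4, 3, 2, 3, 0, 0, 7, 1]
i=6: stack[6] = (7+0)%5 = 2 → [4, 3, 2, 3, 0, 0, 2, 1]
i=7: stack[7] = (1+2)%5 = 3 → [4, 3, 2, 3, 0, 0, 2, 3]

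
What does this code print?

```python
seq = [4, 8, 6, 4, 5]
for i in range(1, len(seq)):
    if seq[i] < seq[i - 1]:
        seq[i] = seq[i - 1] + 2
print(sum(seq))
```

48

i=1: 8>=4, unchanged → [4, 8, 6, 4, 5]
i=2: 6<8, seq[2] = 8+2 = 10 → [4, 8, 10, 4, 5]
i=3: 4<10, seq[3] = 10+2 = 12 → [4, 8, 10, 12, 5]
i=4: 5<12, seq[4] = 12+2 = 14 → [4, 8, 10, 12, 14]
sum = 48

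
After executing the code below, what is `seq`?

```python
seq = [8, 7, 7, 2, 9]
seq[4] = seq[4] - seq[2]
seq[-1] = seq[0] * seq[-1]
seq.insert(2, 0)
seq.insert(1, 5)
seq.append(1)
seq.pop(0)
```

seq[4] = seq[4]-seq[2] = 9-7 = 2 → [8, 7, 7, 2, 2]
seq[-1] = seq[0]*seq[-1] = 8*2 = 16 → [8, 7, 7, 2, 16]
insert 0 at 2 → [8, 7, 0, 7, 2, 16]
insert 5 at 1 → [8, 5, 7, 0, 7, 2, 16]
append 1 → [8, 5, 7, 0, 7, 2, 16, 1]
pop(0) removes 8 → [5, 7, 0, 7, 2, 16, 1]

[5, 7, 0, 7, 2, 16, 1]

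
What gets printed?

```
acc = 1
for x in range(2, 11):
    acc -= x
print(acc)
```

x=2: acc = 1-2 = -1
x=3: acc = (-1)-3 = -4
x=4: acc = (-4)-4 = -8
x=5: acc = (-8)-5 = -13
x=6: acc = (-13)-6 = -19
x=7: acc = (-19)-7 = -26
x=8: acc = (-26)-8 = -34
x=9: acc = (-34)-9 = -43
x=10: acc = (-43)-10 = -53

-53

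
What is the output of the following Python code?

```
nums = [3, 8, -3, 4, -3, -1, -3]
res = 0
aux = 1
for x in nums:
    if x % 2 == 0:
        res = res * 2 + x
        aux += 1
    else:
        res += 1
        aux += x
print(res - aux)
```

x=3: not even, res = 0+1 = 1; aux=4
x=8: even, res = 1*2+8 = 10; aux=5
x=-3: not even, res = 10+1 = 11; aux=2
x=4: even, res = 11*2+4 = 26; aux=3
x=-3: not even, res = 26+1 = 27; aux=0
x=-1: not even, res = 27+1 = 28; aux=-1
x=-3: not even, res = 28+1 = 29; aux=-4
res-aux = 29-(-4) = 33

33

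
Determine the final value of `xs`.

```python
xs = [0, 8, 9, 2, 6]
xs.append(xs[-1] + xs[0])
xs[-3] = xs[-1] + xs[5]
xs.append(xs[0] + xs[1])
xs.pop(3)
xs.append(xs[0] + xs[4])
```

append xs[-1]+xs[0] = 6+0 = 6 → [0, 8, 9, 2, 6, 6]
xs[-3] = xs[-1]+xs[5] = 6+6 = 12 → [0, 8, 9, 12, 6, 6]
append xs[0]+xs[1] = 0+8 = 8 → [0, 8, 9, 12, 6, 6, 8]
pop(3) removes 12 → [0, 8, 9, 6, 6, 8]
append xs[0]+xs[4] = 0+6 = 6 → [0, 8, 9, 6, 6, 8, 6]

[0, 8, 9, 6, 6, 8, 6]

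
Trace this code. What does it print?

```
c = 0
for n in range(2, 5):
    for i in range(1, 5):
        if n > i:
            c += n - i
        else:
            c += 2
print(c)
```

n=2,i=1: 2>1, c = 0+1 = 1
n=2,i=2: not 2>2, c = 1+2 = 3
n=2,i=3: not 2>3, c = 3+2 = 5
n=2,i=4: not 2>4, c = 5+2 = 7
n=3,i=1: 3>1, c = 7+2 = 9
n=3,i=2: 3>2, c = 9+1 = 10
n=3,i=3: not 3>3, c = 10+2 = 12
n=3,i=4: not 3>4, c = 12+2 = 14
n=4,i=1: 4>1, c = 14+3 = 17
n=4,i=2: 4>2, c = 17+2 = 19
n=4,i=3: 4>3, c = 19+1 = 20
n=4,i=4: not 4>4, c = 20+2 = 22

22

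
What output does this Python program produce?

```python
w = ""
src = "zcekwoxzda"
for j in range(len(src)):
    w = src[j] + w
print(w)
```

adzxowkecz

j=0: prepend 'z' → 'z'
j=1: prepend 'c' → 'cz'
j=2: prepend 'e' → 'ecz'
j=3: prepend 'k' → 'kecz'
j=4: prepend 'w' → 'wkecz'
j=5: prepend 'o' → 'owkecz'
j=6: prepend 'x' → 'xowkecz'
j=7: prepend 'z' → 'zxowkecz'
j=8: prepend 'd' → 'dzxowkecz'
j=9: prepend 'a' → 'adzxowkecz'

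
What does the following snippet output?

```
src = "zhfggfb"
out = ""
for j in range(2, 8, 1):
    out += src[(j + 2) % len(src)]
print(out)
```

gfbzhf

j=2: add src[4]='g' → 'g'
j=3: add src[5]='f' → 'gf'
j=4: add src[6]='b' → 'gfb'
j=5: add src[0]='z' → 'gfbz'
j=6: add src[1]='h' → 'gfbzh'
j=7: add src[2]='f' → 'gfbzhf'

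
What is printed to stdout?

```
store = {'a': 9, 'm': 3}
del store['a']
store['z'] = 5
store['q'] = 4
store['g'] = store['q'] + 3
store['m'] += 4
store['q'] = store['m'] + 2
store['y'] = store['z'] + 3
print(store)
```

del 'a' → {'m': 3}
store['z'] = 5 → {'m': 3, 'z': 5}
store['q'] = 4 → {'m': 3, 'z': 5, 'q': 4}
store['g'] = store['q']+3 = 7 → {'m': 3, 'z': 5, 'q': 4, 'g': 7}
store['m'] = 3+4 = 7 → {'m': 7, 'z': 5, 'q': 4, 'g': 7}
store['q'] = store['m']+2 = 9 → {'m': 7, 'z': 5, 'q': 9, 'g': 7}
store['y'] = store['z']+3 = 8 → {'m': 7, 'z': 5, 'q': 9, 'g': 7, 'y': 8}

{'m': 7, 'z': 5, 'q': 9, 'g': 7, 'y': 8}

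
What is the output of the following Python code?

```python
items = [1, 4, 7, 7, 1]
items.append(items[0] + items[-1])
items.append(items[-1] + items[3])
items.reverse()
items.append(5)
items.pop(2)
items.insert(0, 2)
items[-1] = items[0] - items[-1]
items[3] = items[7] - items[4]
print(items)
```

[2, 9, 2, -10, 7, 4, 1, -3]

append items[0]+items[-1] = 1+1 = 2 → [1, 4, 7, 7, 1, 2]
append items[-1]+items[3] = 2+7 = 9 → [1, 4, 7, 7, 1, 2, 9]
reverse → [9, 2, 1, 7, 7, 4, 1]
append 5 → [9, 2, 1, 7, 7, 4, 1, 5]
pop(2) removes 1 → [9, 2, 7, 7, 4, 1, 5]
insert 2 at 0 → [2, 9, 2, 7, 7, 4, 1, 5]
items[-1] = items[0]-items[-1] = 2-5 = -3 → [2, 9, 2, 7, 7, 4, 1, -3]
items[3] = items[7]-items[4] = (-3)-7 = -10 → [2, 9, 2, -10, 7, 4, 1, -3]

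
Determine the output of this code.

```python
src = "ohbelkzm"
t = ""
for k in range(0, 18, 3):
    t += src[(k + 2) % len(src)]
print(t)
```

bkoezh

k=0: add src[2]='b' → 'b'
k=3: add src[5]='k' → 'bk'
k=6: add src[0]='o' → 'bko'
k=9: add src[3]='e' → 'bkoe'
k=12: add src[6]='z' → 'bkoez'
k=15: add src[1]='h' → 'bkoezh'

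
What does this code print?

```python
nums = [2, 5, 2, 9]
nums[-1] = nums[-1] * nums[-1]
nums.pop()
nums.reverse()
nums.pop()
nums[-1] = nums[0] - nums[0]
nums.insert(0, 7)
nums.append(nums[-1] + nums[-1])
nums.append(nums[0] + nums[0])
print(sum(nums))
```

nums[-1] = nums[-1]*nums[-1] = 9*9 = 81 → [2, 5, 2, 81]
pop() removes 81 → [2, 5, 2]
reverse → [2, 5, 2]
pop() removes 2 → [2, 5]
nums[-1] = nums[0]-nums[0] = 2-2 = 0 → [2, 0]
insert 7 at 0 → [7, 2, 0]
append nums[-1]+nums[-1] = 0+0 = 0 → [7, 2, 0, 0]
append nums[0]+nums[0] = 7+7 = 14 → [7, 2, 0, 0, 14]
sum = 23

23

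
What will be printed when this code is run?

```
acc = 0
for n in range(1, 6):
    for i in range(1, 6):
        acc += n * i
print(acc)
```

225

n=1,i=1: acc = 0+1 = 1
n=1,i=2: acc = 1+2 = 3
n=1,i=3: acc = 3+3 = 6
n=1,i=4: acc = 6+4 = 10
n=1,i=5: acc = 10+5 = 15
n=2,i=1: acc = 15+2 = 17
n=2,i=2: acc = 17+4 = 21
n=2,i=3: acc = 21+6 = 27
n=2,i=4: acc = 27+8 = 35
n=2,i=5: acc = 35+10 = 45
n=3,i=1: acc = 45+3 = 48
n=3,i=2: acc = 48+6 = 54
n=3,i=3: acc = 54+9 = 63
n=3,i=4: acc = 63+12 = 75
n=3,i=5: acc = 75+15 = 90
n=4,i=1: acc = 90+4 = 94
n=4,i=2: acc = 94+8 = 102
n=4,i=3: acc = 102+12 = 114
n=4,i=4: acc = 114+16 = 130
n=4,i=5: acc = 130+20 = 150
n=5,i=1: acc = 150+5 = 155
n=5,i=2: acc = 155+10 = 165
n=5,i=3: acc = 165+15 = 180
n=5,i=4: acc = 180+20 = 200
n=5,i=5: acc = 200+25 = 225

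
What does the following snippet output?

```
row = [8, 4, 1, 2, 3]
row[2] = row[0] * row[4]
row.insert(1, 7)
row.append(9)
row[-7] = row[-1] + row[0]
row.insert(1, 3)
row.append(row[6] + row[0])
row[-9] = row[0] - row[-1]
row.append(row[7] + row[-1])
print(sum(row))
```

row[2] = row[0]*row[4] = 8*3 = 24 → [8, 4, 24, 2, 3]
insert 7 at 1 → [8, 7, 4, 24, 2, 3]
append 9 → [8, 7, 4, 24, 2, 3, 9]
row[-7] = row[-1]+row[0] = 9+8 = 17 → [17, 7, 4, 24, 2, 3, 9]
insert 3 at 1 → [17, 3, 7, 4, 24, 2, 3, 9]
append row[6]+row[0] = 3+17 = 20 → [17, 3, 7, 4, 24, 2, 3, 9, 20]
row[-9] = row[0]-row[-1] = 17-20 = -3 → [-3, 3, 7, 4, 24, 2, 3, 9, 20]
append row[7]+row[-1] = 9+20 = 29 → [-3, 3, 7, 4, 24, 2, 3, 9, 20, 29]
sum = 98

98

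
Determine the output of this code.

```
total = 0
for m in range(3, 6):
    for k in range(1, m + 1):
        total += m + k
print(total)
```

m=3,k=1: total = 0+4 = 4
m=3,k=2: total = 4+5 = 9
m=3,k=3: total = 9+6 = 15
m=4,k=1: total = 15+5 = 20
m=4,k=2: total = 20+6 = 26
m=4,k=3: total = 26+7 = 33
m=4,k=4: total = 33+8 = 41
m=5,k=1: total = 41+6 = 47
m=5,k=2: total = 47+7 = 54
m=5,k=3: total = 54+8 = 62
m=5,k=4: total = 62+9 = 71
m=5,k=5: total = 71+10 = 81

81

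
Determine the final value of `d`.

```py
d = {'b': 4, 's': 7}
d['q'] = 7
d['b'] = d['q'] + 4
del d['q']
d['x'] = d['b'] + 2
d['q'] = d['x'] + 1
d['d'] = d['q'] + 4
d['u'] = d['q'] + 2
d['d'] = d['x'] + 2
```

{'b': 11, 's': 7, 'x': 13, 'q': 14, 'd': 15, 'u': 16}

d['q'] = 7 → {'b': 4, 's': 7, 'q': 7}
d['b'] = d['q']+4 = 11 → {'b': 11, 's': 7, 'q': 7}
del 'q' → {'b': 11, 's': 7}
d['x'] = d['b']+2 = 13 → {'b': 11, 's': 7, 'x': 13}
d['q'] = d['x']+1 = 14 → {'b': 11, 's': 7, 'x': 13, 'q': 14}
d['d'] = d['q']+4 = 18 → {'b': 11, 's': 7, 'x': 13, 'q': 14, 'd': 18}
d['u'] = d['q']+2 = 16 → {'b': 11, 's': 7, 'x': 13, 'q': 14, 'd': 18, 'u': 16}
d['d'] = d['x']+2 = 15 → {'b': 11, 's': 7, 'x': 13, 'q': 14, 'd': 15, 'u': 16}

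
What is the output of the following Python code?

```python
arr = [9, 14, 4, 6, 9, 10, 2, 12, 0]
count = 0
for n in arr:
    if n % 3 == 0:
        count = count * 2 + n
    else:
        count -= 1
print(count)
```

n=9: %3==0, count = 0*2+9 = 9
n=14: not %3==0, count = 9-1 = 8
n=4: not %3==0, count = 8-1 = 7
n=6: %3==0, count = 7*2+6 = 20
n=9: %3==0, count = 20*2+9 = 49
n=10: not %3==0, count = 49-1 = 48
n=2: not %3==0, count = 48-1 = 47
n=12: %3==0, count = 47*2+12 = 106
n=0: %3==0, count = 106*2+0 = 212

212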